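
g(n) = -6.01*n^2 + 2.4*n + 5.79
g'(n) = 2.4 - 12.02*n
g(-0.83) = -0.34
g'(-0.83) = 12.38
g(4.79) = -120.61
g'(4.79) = -55.18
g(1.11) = 1.05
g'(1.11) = -10.94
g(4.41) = -100.51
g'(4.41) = -50.61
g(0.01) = 5.81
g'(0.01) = 2.28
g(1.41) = -2.77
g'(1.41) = -14.55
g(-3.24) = -65.08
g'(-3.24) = 41.34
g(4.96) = -130.16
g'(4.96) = -57.22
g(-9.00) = -502.62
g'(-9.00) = 110.58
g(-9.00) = -502.62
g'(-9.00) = 110.58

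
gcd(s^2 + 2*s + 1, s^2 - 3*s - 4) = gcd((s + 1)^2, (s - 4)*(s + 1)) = s + 1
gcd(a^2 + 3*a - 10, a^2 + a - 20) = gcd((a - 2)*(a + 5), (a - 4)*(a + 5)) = a + 5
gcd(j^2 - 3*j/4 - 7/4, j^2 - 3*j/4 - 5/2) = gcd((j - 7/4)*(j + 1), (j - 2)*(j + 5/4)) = 1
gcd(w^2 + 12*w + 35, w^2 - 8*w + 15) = 1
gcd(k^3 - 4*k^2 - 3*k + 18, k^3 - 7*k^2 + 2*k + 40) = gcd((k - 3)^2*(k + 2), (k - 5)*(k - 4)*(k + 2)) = k + 2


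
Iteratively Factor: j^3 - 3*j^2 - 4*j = (j)*(j^2 - 3*j - 4) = j*(j - 4)*(j + 1)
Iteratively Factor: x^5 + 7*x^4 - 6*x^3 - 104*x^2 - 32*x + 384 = (x + 4)*(x^4 + 3*x^3 - 18*x^2 - 32*x + 96) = (x + 4)^2*(x^3 - x^2 - 14*x + 24) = (x - 2)*(x + 4)^2*(x^2 + x - 12) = (x - 2)*(x + 4)^3*(x - 3)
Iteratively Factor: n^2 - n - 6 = (n - 3)*(n + 2)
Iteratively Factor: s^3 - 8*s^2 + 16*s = (s)*(s^2 - 8*s + 16) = s*(s - 4)*(s - 4)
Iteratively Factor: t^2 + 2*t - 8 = (t + 4)*(t - 2)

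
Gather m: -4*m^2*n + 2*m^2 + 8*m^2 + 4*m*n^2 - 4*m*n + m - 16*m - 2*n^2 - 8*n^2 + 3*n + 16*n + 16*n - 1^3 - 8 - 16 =m^2*(10 - 4*n) + m*(4*n^2 - 4*n - 15) - 10*n^2 + 35*n - 25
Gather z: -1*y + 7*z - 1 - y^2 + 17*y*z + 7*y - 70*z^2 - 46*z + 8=-y^2 + 6*y - 70*z^2 + z*(17*y - 39) + 7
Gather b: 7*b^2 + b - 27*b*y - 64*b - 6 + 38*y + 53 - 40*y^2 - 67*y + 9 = 7*b^2 + b*(-27*y - 63) - 40*y^2 - 29*y + 56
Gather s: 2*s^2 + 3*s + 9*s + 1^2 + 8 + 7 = 2*s^2 + 12*s + 16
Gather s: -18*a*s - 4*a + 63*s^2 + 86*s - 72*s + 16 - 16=-4*a + 63*s^2 + s*(14 - 18*a)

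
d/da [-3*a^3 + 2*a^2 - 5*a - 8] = -9*a^2 + 4*a - 5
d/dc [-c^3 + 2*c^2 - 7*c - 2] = -3*c^2 + 4*c - 7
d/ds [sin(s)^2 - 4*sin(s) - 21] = 2*(sin(s) - 2)*cos(s)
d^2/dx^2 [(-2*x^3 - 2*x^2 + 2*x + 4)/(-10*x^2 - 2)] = 2*(-30*x^3 - 165*x^2 + 18*x + 11)/(125*x^6 + 75*x^4 + 15*x^2 + 1)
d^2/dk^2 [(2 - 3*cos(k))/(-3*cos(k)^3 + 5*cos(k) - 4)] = ((6*cos(k) - 4)*(9*cos(k)^2 - 5)^2*sin(k)^2 - 3*(3*cos(k)^3 - 5*cos(k) + 4)^2*cos(k) + (3*cos(k)^3 - 5*cos(k) + 4)*(135*(1 - cos(2*k))^2 + 22*cos(k) + 234*cos(2*k) - 54*cos(3*k) - 186)/4)/(3*cos(k)^3 - 5*cos(k) + 4)^3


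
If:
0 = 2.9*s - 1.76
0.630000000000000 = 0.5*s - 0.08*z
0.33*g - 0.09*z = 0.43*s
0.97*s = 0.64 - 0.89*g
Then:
No Solution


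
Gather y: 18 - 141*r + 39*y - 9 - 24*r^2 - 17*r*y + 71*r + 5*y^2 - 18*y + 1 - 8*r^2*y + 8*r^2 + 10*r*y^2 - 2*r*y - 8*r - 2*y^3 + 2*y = -16*r^2 - 78*r - 2*y^3 + y^2*(10*r + 5) + y*(-8*r^2 - 19*r + 23) + 10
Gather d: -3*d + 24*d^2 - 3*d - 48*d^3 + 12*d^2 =-48*d^3 + 36*d^2 - 6*d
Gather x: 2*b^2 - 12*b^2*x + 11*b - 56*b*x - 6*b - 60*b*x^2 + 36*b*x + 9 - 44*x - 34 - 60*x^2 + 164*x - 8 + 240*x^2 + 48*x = 2*b^2 + 5*b + x^2*(180 - 60*b) + x*(-12*b^2 - 20*b + 168) - 33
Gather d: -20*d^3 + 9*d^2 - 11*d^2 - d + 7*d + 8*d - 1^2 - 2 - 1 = -20*d^3 - 2*d^2 + 14*d - 4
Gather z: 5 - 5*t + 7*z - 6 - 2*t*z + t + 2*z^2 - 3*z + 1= -4*t + 2*z^2 + z*(4 - 2*t)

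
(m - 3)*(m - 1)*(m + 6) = m^3 + 2*m^2 - 21*m + 18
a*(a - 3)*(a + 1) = a^3 - 2*a^2 - 3*a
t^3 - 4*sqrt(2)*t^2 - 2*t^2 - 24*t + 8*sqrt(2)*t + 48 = (t - 2)*(t - 6*sqrt(2))*(t + 2*sqrt(2))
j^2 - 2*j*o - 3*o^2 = (j - 3*o)*(j + o)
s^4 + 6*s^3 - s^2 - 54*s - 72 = (s - 3)*(s + 2)*(s + 3)*(s + 4)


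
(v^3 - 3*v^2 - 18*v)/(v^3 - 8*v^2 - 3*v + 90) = v/(v - 5)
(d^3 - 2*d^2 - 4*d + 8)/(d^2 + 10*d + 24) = (d^3 - 2*d^2 - 4*d + 8)/(d^2 + 10*d + 24)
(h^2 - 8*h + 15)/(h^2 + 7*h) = (h^2 - 8*h + 15)/(h*(h + 7))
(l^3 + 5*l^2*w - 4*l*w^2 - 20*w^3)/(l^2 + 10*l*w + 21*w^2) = (l^3 + 5*l^2*w - 4*l*w^2 - 20*w^3)/(l^2 + 10*l*w + 21*w^2)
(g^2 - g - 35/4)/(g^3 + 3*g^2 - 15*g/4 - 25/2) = (2*g - 7)/(2*g^2 + g - 10)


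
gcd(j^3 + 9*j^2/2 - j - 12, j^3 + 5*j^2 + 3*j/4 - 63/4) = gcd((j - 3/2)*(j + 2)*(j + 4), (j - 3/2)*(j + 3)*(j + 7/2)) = j - 3/2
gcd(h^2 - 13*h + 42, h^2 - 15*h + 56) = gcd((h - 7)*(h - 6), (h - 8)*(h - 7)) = h - 7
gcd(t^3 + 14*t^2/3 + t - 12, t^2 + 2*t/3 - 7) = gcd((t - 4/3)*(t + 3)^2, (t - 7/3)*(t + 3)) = t + 3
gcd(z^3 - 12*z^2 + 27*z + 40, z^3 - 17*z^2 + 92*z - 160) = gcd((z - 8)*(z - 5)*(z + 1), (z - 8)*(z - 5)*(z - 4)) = z^2 - 13*z + 40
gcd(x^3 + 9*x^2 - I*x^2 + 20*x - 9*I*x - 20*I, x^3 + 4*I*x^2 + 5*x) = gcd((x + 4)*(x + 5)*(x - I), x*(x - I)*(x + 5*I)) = x - I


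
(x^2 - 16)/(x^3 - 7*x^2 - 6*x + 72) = (x + 4)/(x^2 - 3*x - 18)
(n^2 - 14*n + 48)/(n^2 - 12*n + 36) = (n - 8)/(n - 6)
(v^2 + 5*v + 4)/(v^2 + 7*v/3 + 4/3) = 3*(v + 4)/(3*v + 4)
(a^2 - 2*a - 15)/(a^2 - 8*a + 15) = (a + 3)/(a - 3)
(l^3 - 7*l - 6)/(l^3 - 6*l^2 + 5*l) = (l^3 - 7*l - 6)/(l*(l^2 - 6*l + 5))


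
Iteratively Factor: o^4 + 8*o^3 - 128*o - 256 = (o + 4)*(o^3 + 4*o^2 - 16*o - 64) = (o - 4)*(o + 4)*(o^2 + 8*o + 16) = (o - 4)*(o + 4)^2*(o + 4)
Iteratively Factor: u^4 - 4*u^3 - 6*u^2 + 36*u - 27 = (u - 1)*(u^3 - 3*u^2 - 9*u + 27) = (u - 1)*(u + 3)*(u^2 - 6*u + 9) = (u - 3)*(u - 1)*(u + 3)*(u - 3)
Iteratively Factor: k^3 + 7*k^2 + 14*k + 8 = (k + 1)*(k^2 + 6*k + 8) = (k + 1)*(k + 4)*(k + 2)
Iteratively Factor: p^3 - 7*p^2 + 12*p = (p - 4)*(p^2 - 3*p) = p*(p - 4)*(p - 3)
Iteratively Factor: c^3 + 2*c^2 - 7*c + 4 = (c + 4)*(c^2 - 2*c + 1) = (c - 1)*(c + 4)*(c - 1)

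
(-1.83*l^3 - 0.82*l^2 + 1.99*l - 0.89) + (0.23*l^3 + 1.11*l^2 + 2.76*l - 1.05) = -1.6*l^3 + 0.29*l^2 + 4.75*l - 1.94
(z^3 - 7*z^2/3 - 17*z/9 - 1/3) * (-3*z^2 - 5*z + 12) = -3*z^5 + 2*z^4 + 88*z^3/3 - 158*z^2/9 - 21*z - 4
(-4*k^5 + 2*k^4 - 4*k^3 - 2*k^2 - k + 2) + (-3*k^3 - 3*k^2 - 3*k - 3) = -4*k^5 + 2*k^4 - 7*k^3 - 5*k^2 - 4*k - 1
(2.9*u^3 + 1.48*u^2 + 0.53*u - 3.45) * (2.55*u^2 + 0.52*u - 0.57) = 7.395*u^5 + 5.282*u^4 + 0.4681*u^3 - 9.3655*u^2 - 2.0961*u + 1.9665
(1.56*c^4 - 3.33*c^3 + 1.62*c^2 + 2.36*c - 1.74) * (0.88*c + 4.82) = 1.3728*c^5 + 4.5888*c^4 - 14.625*c^3 + 9.8852*c^2 + 9.844*c - 8.3868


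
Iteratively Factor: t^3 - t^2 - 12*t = (t - 4)*(t^2 + 3*t) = t*(t - 4)*(t + 3)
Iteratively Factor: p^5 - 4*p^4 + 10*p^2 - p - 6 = (p + 1)*(p^4 - 5*p^3 + 5*p^2 + 5*p - 6) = (p - 3)*(p + 1)*(p^3 - 2*p^2 - p + 2) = (p - 3)*(p - 1)*(p + 1)*(p^2 - p - 2) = (p - 3)*(p - 2)*(p - 1)*(p + 1)*(p + 1)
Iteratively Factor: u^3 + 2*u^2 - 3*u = (u + 3)*(u^2 - u) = u*(u + 3)*(u - 1)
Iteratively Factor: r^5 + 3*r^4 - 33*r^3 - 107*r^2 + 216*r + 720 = (r + 3)*(r^4 - 33*r^2 - 8*r + 240) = (r + 3)*(r + 4)*(r^3 - 4*r^2 - 17*r + 60) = (r - 3)*(r + 3)*(r + 4)*(r^2 - r - 20) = (r - 3)*(r + 3)*(r + 4)^2*(r - 5)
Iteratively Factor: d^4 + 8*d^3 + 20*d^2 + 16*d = (d + 2)*(d^3 + 6*d^2 + 8*d) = d*(d + 2)*(d^2 + 6*d + 8) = d*(d + 2)*(d + 4)*(d + 2)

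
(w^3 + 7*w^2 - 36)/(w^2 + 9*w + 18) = w - 2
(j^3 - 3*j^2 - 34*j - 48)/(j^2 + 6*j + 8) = (j^2 - 5*j - 24)/(j + 4)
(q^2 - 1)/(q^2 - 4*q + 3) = (q + 1)/(q - 3)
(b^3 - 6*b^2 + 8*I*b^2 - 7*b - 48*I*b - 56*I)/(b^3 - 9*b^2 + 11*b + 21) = (b + 8*I)/(b - 3)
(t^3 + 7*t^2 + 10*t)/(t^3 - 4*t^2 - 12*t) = (t + 5)/(t - 6)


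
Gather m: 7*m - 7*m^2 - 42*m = -7*m^2 - 35*m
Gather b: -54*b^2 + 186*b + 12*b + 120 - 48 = -54*b^2 + 198*b + 72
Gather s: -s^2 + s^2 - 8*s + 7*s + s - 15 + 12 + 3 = 0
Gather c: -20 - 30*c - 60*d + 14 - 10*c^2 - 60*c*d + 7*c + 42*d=-10*c^2 + c*(-60*d - 23) - 18*d - 6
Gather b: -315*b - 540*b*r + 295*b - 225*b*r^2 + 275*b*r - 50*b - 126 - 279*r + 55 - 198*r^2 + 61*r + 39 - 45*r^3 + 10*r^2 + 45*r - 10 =b*(-225*r^2 - 265*r - 70) - 45*r^3 - 188*r^2 - 173*r - 42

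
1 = 1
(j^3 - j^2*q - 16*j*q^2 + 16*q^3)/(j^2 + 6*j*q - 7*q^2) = (j^2 - 16*q^2)/(j + 7*q)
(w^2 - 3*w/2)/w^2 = (w - 3/2)/w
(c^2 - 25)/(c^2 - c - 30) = (c - 5)/(c - 6)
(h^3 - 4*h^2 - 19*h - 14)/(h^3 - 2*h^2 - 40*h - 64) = (h^2 - 6*h - 7)/(h^2 - 4*h - 32)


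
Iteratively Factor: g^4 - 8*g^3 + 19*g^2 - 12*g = (g - 4)*(g^3 - 4*g^2 + 3*g) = g*(g - 4)*(g^2 - 4*g + 3) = g*(g - 4)*(g - 1)*(g - 3)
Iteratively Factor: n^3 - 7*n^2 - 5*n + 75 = (n - 5)*(n^2 - 2*n - 15) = (n - 5)*(n + 3)*(n - 5)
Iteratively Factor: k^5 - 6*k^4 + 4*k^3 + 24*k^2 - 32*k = (k - 2)*(k^4 - 4*k^3 - 4*k^2 + 16*k) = (k - 2)*(k + 2)*(k^3 - 6*k^2 + 8*k) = (k - 4)*(k - 2)*(k + 2)*(k^2 - 2*k) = k*(k - 4)*(k - 2)*(k + 2)*(k - 2)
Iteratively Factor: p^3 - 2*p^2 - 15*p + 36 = (p - 3)*(p^2 + p - 12) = (p - 3)^2*(p + 4)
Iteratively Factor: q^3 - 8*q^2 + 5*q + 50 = (q + 2)*(q^2 - 10*q + 25) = (q - 5)*(q + 2)*(q - 5)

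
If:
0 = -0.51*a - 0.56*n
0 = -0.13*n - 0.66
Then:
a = 5.57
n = -5.08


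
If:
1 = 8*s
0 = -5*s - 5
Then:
No Solution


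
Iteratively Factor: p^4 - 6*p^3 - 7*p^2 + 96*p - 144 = (p - 3)*(p^3 - 3*p^2 - 16*p + 48) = (p - 4)*(p - 3)*(p^2 + p - 12) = (p - 4)*(p - 3)*(p + 4)*(p - 3)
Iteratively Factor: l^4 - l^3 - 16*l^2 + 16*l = (l + 4)*(l^3 - 5*l^2 + 4*l) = (l - 4)*(l + 4)*(l^2 - l) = (l - 4)*(l - 1)*(l + 4)*(l)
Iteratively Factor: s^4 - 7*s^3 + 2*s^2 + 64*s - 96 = (s - 4)*(s^3 - 3*s^2 - 10*s + 24) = (s - 4)*(s - 2)*(s^2 - s - 12) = (s - 4)^2*(s - 2)*(s + 3)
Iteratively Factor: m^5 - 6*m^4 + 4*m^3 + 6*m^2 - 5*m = (m - 1)*(m^4 - 5*m^3 - m^2 + 5*m) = (m - 1)*(m + 1)*(m^3 - 6*m^2 + 5*m) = (m - 5)*(m - 1)*(m + 1)*(m^2 - m) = (m - 5)*(m - 1)^2*(m + 1)*(m)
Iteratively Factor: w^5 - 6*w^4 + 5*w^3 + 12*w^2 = (w - 4)*(w^4 - 2*w^3 - 3*w^2) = (w - 4)*(w - 3)*(w^3 + w^2) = (w - 4)*(w - 3)*(w + 1)*(w^2) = w*(w - 4)*(w - 3)*(w + 1)*(w)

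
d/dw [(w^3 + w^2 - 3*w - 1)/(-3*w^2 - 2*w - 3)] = (-3*w^4 - 4*w^3 - 20*w^2 - 12*w + 7)/(9*w^4 + 12*w^3 + 22*w^2 + 12*w + 9)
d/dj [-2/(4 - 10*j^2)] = -10*j/(5*j^2 - 2)^2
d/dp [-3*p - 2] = -3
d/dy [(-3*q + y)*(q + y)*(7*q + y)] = -17*q^2 + 10*q*y + 3*y^2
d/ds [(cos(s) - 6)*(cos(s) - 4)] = 2*(5 - cos(s))*sin(s)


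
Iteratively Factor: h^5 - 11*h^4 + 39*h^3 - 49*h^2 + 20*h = (h - 1)*(h^4 - 10*h^3 + 29*h^2 - 20*h) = h*(h - 1)*(h^3 - 10*h^2 + 29*h - 20) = h*(h - 4)*(h - 1)*(h^2 - 6*h + 5) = h*(h - 4)*(h - 1)^2*(h - 5)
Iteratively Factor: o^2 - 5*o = (o)*(o - 5)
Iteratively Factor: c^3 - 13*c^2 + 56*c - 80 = (c - 5)*(c^2 - 8*c + 16) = (c - 5)*(c - 4)*(c - 4)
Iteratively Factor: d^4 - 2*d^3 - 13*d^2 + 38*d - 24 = (d - 1)*(d^3 - d^2 - 14*d + 24) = (d - 1)*(d + 4)*(d^2 - 5*d + 6) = (d - 3)*(d - 1)*(d + 4)*(d - 2)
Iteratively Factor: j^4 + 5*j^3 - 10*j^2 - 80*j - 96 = (j + 2)*(j^3 + 3*j^2 - 16*j - 48) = (j + 2)*(j + 4)*(j^2 - j - 12) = (j + 2)*(j + 3)*(j + 4)*(j - 4)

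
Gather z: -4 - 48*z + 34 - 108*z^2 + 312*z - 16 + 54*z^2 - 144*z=-54*z^2 + 120*z + 14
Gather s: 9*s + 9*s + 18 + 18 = 18*s + 36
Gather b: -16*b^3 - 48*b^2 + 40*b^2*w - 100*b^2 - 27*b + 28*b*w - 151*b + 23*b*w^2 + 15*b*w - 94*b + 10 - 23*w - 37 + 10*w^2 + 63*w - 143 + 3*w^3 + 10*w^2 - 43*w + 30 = -16*b^3 + b^2*(40*w - 148) + b*(23*w^2 + 43*w - 272) + 3*w^3 + 20*w^2 - 3*w - 140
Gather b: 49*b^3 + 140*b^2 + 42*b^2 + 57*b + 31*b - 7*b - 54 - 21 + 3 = 49*b^3 + 182*b^2 + 81*b - 72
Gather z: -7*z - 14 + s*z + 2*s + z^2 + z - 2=2*s + z^2 + z*(s - 6) - 16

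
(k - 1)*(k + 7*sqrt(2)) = k^2 - k + 7*sqrt(2)*k - 7*sqrt(2)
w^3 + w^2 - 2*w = w*(w - 1)*(w + 2)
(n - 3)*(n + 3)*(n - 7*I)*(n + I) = n^4 - 6*I*n^3 - 2*n^2 + 54*I*n - 63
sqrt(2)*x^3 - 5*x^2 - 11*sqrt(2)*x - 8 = (x - 4*sqrt(2))*(x + sqrt(2))*(sqrt(2)*x + 1)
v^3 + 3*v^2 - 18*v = v*(v - 3)*(v + 6)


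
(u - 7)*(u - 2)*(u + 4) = u^3 - 5*u^2 - 22*u + 56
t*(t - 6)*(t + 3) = t^3 - 3*t^2 - 18*t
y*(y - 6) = y^2 - 6*y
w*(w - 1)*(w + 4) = w^3 + 3*w^2 - 4*w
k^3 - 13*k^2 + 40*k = k*(k - 8)*(k - 5)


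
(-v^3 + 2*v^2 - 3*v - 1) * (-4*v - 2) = 4*v^4 - 6*v^3 + 8*v^2 + 10*v + 2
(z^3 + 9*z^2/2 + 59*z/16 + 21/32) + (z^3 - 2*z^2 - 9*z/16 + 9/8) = 2*z^3 + 5*z^2/2 + 25*z/8 + 57/32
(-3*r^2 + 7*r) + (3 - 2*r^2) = -5*r^2 + 7*r + 3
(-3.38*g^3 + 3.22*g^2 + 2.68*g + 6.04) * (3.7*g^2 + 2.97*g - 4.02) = -12.506*g^5 + 1.8754*g^4 + 33.067*g^3 + 17.3632*g^2 + 7.1652*g - 24.2808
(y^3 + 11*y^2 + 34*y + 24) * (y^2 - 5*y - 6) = y^5 + 6*y^4 - 27*y^3 - 212*y^2 - 324*y - 144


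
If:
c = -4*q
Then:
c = -4*q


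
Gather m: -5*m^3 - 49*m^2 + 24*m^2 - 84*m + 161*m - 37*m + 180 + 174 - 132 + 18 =-5*m^3 - 25*m^2 + 40*m + 240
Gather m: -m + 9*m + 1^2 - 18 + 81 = 8*m + 64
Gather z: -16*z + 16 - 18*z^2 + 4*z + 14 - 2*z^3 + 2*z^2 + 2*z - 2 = -2*z^3 - 16*z^2 - 10*z + 28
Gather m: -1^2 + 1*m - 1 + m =2*m - 2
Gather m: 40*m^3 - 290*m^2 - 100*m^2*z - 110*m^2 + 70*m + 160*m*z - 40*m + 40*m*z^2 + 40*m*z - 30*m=40*m^3 + m^2*(-100*z - 400) + m*(40*z^2 + 200*z)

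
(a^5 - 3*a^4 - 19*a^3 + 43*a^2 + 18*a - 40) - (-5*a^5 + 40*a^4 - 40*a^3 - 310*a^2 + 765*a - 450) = 6*a^5 - 43*a^4 + 21*a^3 + 353*a^2 - 747*a + 410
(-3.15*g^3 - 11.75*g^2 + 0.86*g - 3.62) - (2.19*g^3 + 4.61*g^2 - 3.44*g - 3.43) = -5.34*g^3 - 16.36*g^2 + 4.3*g - 0.19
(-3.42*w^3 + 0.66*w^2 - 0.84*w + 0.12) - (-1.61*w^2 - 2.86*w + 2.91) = -3.42*w^3 + 2.27*w^2 + 2.02*w - 2.79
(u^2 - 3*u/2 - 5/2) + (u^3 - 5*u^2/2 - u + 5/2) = u^3 - 3*u^2/2 - 5*u/2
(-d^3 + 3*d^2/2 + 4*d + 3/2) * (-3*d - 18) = 3*d^4 + 27*d^3/2 - 39*d^2 - 153*d/2 - 27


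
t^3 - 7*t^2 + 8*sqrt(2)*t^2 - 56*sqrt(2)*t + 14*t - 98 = (t - 7)*(t + sqrt(2))*(t + 7*sqrt(2))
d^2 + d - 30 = (d - 5)*(d + 6)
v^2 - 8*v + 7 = (v - 7)*(v - 1)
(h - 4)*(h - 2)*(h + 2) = h^3 - 4*h^2 - 4*h + 16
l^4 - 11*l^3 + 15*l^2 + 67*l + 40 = (l - 8)*(l - 5)*(l + 1)^2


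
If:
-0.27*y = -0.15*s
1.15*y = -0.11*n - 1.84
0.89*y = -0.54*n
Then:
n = 3.13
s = -3.42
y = -1.90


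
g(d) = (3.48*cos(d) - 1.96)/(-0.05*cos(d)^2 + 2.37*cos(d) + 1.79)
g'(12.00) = 0.41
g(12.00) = 0.26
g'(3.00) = -4.33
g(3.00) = 8.93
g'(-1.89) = 9.59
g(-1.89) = -2.93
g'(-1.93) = 11.36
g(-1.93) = -3.35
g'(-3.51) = -18.71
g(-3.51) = 11.21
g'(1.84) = -7.89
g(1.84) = -2.50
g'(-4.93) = -2.00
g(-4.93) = -0.53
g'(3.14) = -0.05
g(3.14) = 8.63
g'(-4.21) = -23.76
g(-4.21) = -5.71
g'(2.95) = -6.25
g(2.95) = 9.19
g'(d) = (-0.1*sin(d)*cos(d) + 2.37*sin(d))*(3.48*cos(d) - 1.96)/(-0.05*cos(d)^2 + 2.37*cos(d) + 1.79)^2 - 3.48*sin(d)/(-0.05*cos(d)^2 + 2.37*cos(d) + 1.79)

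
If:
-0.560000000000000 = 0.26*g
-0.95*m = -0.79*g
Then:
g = -2.15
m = -1.79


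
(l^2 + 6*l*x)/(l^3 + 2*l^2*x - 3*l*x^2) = (l + 6*x)/(l^2 + 2*l*x - 3*x^2)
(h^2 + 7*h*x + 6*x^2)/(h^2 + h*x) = (h + 6*x)/h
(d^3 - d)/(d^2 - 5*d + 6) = (d^3 - d)/(d^2 - 5*d + 6)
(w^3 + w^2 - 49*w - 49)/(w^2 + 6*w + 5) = (w^2 - 49)/(w + 5)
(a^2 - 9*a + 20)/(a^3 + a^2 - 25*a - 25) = (a - 4)/(a^2 + 6*a + 5)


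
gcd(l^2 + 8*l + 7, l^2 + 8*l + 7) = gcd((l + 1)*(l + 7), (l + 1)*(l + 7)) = l^2 + 8*l + 7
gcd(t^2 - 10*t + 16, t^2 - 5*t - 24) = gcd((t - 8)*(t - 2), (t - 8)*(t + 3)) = t - 8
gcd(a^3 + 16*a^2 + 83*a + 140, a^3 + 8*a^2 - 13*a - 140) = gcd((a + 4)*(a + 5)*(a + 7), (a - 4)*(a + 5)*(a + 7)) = a^2 + 12*a + 35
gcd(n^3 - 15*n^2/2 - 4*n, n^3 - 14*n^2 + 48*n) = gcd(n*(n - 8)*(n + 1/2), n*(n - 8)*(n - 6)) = n^2 - 8*n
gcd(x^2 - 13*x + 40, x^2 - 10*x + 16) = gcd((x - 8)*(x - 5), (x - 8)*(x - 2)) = x - 8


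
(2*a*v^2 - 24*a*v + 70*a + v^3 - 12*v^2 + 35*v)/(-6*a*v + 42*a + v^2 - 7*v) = (2*a*v - 10*a + v^2 - 5*v)/(-6*a + v)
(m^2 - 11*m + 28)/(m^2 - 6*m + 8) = (m - 7)/(m - 2)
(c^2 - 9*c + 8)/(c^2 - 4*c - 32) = (c - 1)/(c + 4)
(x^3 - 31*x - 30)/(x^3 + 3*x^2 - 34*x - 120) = (x + 1)/(x + 4)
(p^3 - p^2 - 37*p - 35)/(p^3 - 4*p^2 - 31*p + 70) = (p + 1)/(p - 2)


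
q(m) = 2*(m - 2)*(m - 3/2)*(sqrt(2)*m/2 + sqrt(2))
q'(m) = sqrt(2)*(m - 2)*(m - 3/2) + 2*(m - 2)*(sqrt(2)*m/2 + sqrt(2)) + 2*(m - 3/2)*(sqrt(2)*m/2 + sqrt(2))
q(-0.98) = 10.66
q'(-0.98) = 2.58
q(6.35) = 249.13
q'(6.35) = 138.48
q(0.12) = 7.78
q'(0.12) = -6.10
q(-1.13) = 10.13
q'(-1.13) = 4.55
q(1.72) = -0.32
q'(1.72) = -0.40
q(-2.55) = -14.33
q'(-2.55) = 32.75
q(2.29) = 1.39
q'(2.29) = 6.88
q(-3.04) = -33.65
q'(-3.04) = 46.45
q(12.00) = 2078.89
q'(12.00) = 554.37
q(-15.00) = -5156.93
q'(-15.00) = 1012.58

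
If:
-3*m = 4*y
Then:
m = -4*y/3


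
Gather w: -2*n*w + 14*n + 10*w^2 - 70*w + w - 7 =14*n + 10*w^2 + w*(-2*n - 69) - 7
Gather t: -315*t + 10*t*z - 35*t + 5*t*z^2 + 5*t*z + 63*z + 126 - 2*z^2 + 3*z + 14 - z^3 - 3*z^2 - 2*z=t*(5*z^2 + 15*z - 350) - z^3 - 5*z^2 + 64*z + 140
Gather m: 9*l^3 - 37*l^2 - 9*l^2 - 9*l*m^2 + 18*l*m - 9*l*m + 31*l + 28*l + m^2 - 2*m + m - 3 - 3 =9*l^3 - 46*l^2 + 59*l + m^2*(1 - 9*l) + m*(9*l - 1) - 6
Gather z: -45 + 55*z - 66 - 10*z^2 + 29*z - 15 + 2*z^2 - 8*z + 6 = -8*z^2 + 76*z - 120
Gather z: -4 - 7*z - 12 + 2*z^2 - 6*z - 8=2*z^2 - 13*z - 24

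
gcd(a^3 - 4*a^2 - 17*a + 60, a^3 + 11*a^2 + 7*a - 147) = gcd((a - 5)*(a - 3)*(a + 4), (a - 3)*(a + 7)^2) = a - 3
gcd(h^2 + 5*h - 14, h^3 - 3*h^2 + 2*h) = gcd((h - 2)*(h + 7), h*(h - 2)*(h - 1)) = h - 2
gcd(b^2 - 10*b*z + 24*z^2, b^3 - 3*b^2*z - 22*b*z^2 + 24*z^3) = -b + 6*z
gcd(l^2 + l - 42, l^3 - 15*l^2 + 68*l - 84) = l - 6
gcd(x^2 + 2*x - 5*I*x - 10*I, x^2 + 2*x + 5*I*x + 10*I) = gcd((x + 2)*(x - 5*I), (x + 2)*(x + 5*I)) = x + 2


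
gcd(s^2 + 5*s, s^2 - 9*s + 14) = 1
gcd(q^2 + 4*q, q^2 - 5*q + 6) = 1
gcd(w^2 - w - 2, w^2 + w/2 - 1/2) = w + 1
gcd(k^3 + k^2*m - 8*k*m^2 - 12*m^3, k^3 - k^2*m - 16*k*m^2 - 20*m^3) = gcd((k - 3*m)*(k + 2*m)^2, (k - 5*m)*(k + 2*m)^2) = k^2 + 4*k*m + 4*m^2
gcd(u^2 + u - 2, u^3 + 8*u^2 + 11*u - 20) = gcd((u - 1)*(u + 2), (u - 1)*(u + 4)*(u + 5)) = u - 1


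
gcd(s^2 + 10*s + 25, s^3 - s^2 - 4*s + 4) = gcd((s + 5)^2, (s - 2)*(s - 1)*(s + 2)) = 1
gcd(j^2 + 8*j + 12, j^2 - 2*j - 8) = j + 2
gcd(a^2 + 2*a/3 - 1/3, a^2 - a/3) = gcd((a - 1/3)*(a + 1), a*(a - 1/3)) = a - 1/3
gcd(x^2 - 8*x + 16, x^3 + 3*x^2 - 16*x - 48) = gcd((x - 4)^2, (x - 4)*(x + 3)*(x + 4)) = x - 4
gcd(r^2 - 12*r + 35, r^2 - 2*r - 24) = 1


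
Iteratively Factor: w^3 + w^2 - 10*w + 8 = (w - 1)*(w^2 + 2*w - 8) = (w - 2)*(w - 1)*(w + 4)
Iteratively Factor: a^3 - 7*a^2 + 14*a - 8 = (a - 1)*(a^2 - 6*a + 8) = (a - 4)*(a - 1)*(a - 2)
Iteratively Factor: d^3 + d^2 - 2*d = (d - 1)*(d^2 + 2*d) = (d - 1)*(d + 2)*(d)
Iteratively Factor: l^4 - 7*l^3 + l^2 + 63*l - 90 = (l + 3)*(l^3 - 10*l^2 + 31*l - 30) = (l - 5)*(l + 3)*(l^2 - 5*l + 6) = (l - 5)*(l - 2)*(l + 3)*(l - 3)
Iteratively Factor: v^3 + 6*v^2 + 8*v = (v)*(v^2 + 6*v + 8) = v*(v + 4)*(v + 2)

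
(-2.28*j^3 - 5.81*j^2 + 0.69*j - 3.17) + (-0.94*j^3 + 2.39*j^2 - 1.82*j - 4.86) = -3.22*j^3 - 3.42*j^2 - 1.13*j - 8.03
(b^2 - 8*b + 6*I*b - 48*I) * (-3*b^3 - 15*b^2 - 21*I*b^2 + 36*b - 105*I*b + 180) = -3*b^5 + 9*b^4 - 39*I*b^4 + 282*b^3 + 117*I*b^3 - 486*b^2 + 1776*I*b^2 - 6480*b - 648*I*b - 8640*I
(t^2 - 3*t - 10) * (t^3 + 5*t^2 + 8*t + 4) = t^5 + 2*t^4 - 17*t^3 - 70*t^2 - 92*t - 40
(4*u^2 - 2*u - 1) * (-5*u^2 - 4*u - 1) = -20*u^4 - 6*u^3 + 9*u^2 + 6*u + 1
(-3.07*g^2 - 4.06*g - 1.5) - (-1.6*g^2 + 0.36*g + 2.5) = -1.47*g^2 - 4.42*g - 4.0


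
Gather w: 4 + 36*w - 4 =36*w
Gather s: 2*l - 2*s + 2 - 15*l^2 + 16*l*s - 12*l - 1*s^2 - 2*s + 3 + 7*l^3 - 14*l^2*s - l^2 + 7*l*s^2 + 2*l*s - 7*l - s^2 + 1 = 7*l^3 - 16*l^2 - 17*l + s^2*(7*l - 2) + s*(-14*l^2 + 18*l - 4) + 6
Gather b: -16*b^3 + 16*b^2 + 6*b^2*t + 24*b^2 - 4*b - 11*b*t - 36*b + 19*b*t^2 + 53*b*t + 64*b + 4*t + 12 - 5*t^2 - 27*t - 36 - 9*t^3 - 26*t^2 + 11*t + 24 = -16*b^3 + b^2*(6*t + 40) + b*(19*t^2 + 42*t + 24) - 9*t^3 - 31*t^2 - 12*t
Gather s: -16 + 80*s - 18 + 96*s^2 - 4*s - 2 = 96*s^2 + 76*s - 36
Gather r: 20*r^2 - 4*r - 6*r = 20*r^2 - 10*r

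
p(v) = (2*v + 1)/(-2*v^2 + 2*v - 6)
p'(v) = (2*v + 1)*(4*v - 2)/(-2*v^2 + 2*v - 6)^2 + 2/(-2*v^2 + 2*v - 6) = (-v^2 + v + (2*v - 1)*(2*v + 1)/2 - 3)/(v^2 - v + 3)^2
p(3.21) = -0.37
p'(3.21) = 0.10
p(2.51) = -0.44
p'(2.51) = 0.12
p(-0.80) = 0.07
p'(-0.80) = -0.19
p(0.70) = -0.43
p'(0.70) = -0.30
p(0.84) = -0.47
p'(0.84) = -0.24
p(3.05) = -0.38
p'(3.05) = 0.10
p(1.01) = -0.50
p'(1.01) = -0.16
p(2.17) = -0.48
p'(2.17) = 0.11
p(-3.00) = 0.17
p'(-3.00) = 0.01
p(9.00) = -0.13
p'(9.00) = 0.02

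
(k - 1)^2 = k^2 - 2*k + 1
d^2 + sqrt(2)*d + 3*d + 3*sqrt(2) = (d + 3)*(d + sqrt(2))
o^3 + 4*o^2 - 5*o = o*(o - 1)*(o + 5)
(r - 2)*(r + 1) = r^2 - r - 2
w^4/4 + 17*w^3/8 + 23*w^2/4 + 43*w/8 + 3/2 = (w/4 + 1)*(w + 1/2)*(w + 1)*(w + 3)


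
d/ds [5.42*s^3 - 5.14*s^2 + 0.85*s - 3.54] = 16.26*s^2 - 10.28*s + 0.85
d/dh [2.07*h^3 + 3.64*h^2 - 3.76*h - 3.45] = 6.21*h^2 + 7.28*h - 3.76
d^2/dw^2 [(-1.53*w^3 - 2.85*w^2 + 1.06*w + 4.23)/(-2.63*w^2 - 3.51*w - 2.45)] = (-49.299842*w^3 - 206.791362*w^2 - 138.206784*w + 2.72915400000002)/(18.191447*w^6 + 72.834957*w^5 + 148.044804*w^4 + 178.943661*w^3 + 137.91246*w^2 + 63.206325*w + 14.706125)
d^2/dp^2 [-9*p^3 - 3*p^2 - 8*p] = -54*p - 6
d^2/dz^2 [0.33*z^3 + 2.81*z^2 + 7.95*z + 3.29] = 1.98*z + 5.62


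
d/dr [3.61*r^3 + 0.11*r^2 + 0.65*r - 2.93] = 10.83*r^2 + 0.22*r + 0.65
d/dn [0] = 0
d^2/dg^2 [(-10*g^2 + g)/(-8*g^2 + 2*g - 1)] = 16*(12*g^3 - 30*g^2 + 3*g + 1)/(512*g^6 - 384*g^5 + 288*g^4 - 104*g^3 + 36*g^2 - 6*g + 1)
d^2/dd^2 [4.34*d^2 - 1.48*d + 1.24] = 8.68000000000000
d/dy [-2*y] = -2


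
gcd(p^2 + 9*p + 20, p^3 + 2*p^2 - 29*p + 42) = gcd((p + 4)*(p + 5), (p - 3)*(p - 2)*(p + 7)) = 1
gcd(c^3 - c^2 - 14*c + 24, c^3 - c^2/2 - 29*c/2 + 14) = c + 4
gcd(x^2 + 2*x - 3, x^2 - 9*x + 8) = x - 1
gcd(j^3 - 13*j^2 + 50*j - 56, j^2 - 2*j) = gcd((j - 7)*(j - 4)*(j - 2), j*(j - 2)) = j - 2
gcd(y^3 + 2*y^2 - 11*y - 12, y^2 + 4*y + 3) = y + 1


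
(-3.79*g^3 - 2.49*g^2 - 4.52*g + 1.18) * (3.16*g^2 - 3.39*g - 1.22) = -11.9764*g^5 + 4.9797*g^4 - 1.2183*g^3 + 22.0894*g^2 + 1.5142*g - 1.4396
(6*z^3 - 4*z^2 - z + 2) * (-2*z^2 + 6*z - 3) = -12*z^5 + 44*z^4 - 40*z^3 + 2*z^2 + 15*z - 6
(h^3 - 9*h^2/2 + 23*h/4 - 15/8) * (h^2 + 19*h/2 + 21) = h^5 + 5*h^4 - 16*h^3 - 167*h^2/4 + 1647*h/16 - 315/8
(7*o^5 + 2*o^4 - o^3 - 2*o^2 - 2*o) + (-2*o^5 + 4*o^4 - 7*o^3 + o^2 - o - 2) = 5*o^5 + 6*o^4 - 8*o^3 - o^2 - 3*o - 2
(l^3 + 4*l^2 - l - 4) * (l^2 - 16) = l^5 + 4*l^4 - 17*l^3 - 68*l^2 + 16*l + 64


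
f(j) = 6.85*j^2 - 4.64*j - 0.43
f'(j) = 13.7*j - 4.64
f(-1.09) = 12.77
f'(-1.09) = -19.57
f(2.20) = 22.52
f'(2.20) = 25.50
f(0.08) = -0.76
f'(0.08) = -3.54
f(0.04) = -0.60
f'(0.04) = -4.09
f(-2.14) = 40.87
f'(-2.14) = -33.96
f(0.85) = 0.58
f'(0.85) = 7.00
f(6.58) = 265.62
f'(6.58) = 85.51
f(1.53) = 8.51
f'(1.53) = 16.32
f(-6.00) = 274.01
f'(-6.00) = -86.84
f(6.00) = 218.33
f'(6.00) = 77.56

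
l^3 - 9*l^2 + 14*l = l*(l - 7)*(l - 2)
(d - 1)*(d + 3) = d^2 + 2*d - 3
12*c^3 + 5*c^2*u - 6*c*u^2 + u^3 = (-4*c + u)*(-3*c + u)*(c + u)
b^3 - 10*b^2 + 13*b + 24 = (b - 8)*(b - 3)*(b + 1)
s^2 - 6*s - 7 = (s - 7)*(s + 1)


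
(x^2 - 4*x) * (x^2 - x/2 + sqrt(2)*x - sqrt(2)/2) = x^4 - 9*x^3/2 + sqrt(2)*x^3 - 9*sqrt(2)*x^2/2 + 2*x^2 + 2*sqrt(2)*x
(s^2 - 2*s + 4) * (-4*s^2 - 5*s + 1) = -4*s^4 + 3*s^3 - 5*s^2 - 22*s + 4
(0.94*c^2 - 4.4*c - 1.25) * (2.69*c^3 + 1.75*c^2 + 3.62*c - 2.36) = 2.5286*c^5 - 10.191*c^4 - 7.6597*c^3 - 20.3339*c^2 + 5.859*c + 2.95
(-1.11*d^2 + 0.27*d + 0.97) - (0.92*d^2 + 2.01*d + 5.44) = -2.03*d^2 - 1.74*d - 4.47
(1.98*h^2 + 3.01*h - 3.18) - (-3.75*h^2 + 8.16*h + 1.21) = 5.73*h^2 - 5.15*h - 4.39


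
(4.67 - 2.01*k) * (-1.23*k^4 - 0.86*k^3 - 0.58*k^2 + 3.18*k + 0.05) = 2.4723*k^5 - 4.0155*k^4 - 2.8504*k^3 - 9.1004*k^2 + 14.7501*k + 0.2335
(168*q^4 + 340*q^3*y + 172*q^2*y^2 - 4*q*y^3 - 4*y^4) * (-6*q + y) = -1008*q^5 - 1872*q^4*y - 692*q^3*y^2 + 196*q^2*y^3 + 20*q*y^4 - 4*y^5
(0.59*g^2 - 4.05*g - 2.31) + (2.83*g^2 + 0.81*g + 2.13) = 3.42*g^2 - 3.24*g - 0.18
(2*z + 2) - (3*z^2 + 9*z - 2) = -3*z^2 - 7*z + 4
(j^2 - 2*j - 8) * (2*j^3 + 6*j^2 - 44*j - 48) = 2*j^5 + 2*j^4 - 72*j^3 - 8*j^2 + 448*j + 384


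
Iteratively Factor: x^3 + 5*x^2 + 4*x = (x + 1)*(x^2 + 4*x) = (x + 1)*(x + 4)*(x)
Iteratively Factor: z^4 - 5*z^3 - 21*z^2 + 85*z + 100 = (z + 1)*(z^3 - 6*z^2 - 15*z + 100) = (z - 5)*(z + 1)*(z^2 - z - 20) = (z - 5)^2*(z + 1)*(z + 4)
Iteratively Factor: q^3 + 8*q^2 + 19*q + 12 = (q + 3)*(q^2 + 5*q + 4) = (q + 3)*(q + 4)*(q + 1)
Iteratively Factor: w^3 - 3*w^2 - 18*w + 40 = (w - 2)*(w^2 - w - 20) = (w - 2)*(w + 4)*(w - 5)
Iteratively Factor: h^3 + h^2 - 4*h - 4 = (h + 1)*(h^2 - 4) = (h + 1)*(h + 2)*(h - 2)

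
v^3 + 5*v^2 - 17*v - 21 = (v - 3)*(v + 1)*(v + 7)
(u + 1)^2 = u^2 + 2*u + 1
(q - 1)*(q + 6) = q^2 + 5*q - 6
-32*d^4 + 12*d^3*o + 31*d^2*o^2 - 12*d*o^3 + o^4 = (-8*d + o)*(-4*d + o)*(-d + o)*(d + o)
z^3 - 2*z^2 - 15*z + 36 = (z - 3)^2*(z + 4)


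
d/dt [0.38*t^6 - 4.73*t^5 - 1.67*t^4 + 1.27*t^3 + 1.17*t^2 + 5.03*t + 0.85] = 2.28*t^5 - 23.65*t^4 - 6.68*t^3 + 3.81*t^2 + 2.34*t + 5.03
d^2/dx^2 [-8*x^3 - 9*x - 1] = -48*x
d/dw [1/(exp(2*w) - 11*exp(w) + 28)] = (11 - 2*exp(w))*exp(w)/(exp(2*w) - 11*exp(w) + 28)^2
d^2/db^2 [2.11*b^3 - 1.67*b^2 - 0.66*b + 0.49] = 12.66*b - 3.34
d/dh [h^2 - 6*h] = 2*h - 6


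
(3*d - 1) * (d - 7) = 3*d^2 - 22*d + 7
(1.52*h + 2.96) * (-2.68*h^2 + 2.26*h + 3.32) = -4.0736*h^3 - 4.4976*h^2 + 11.736*h + 9.8272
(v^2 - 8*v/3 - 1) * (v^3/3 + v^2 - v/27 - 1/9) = v^5/3 + v^4/9 - 82*v^3/27 - 82*v^2/81 + v/3 + 1/9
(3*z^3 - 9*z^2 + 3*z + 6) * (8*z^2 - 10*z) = 24*z^5 - 102*z^4 + 114*z^3 + 18*z^2 - 60*z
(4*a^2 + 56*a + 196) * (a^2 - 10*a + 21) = 4*a^4 + 16*a^3 - 280*a^2 - 784*a + 4116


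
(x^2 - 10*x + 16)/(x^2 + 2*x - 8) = (x - 8)/(x + 4)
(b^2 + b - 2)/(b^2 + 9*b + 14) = (b - 1)/(b + 7)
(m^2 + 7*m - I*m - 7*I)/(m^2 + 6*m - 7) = (m - I)/(m - 1)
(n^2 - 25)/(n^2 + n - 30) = (n + 5)/(n + 6)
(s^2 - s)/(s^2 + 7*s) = (s - 1)/(s + 7)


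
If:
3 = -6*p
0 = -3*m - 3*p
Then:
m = 1/2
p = -1/2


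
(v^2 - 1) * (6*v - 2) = 6*v^3 - 2*v^2 - 6*v + 2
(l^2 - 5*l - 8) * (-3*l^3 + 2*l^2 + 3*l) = -3*l^5 + 17*l^4 + 17*l^3 - 31*l^2 - 24*l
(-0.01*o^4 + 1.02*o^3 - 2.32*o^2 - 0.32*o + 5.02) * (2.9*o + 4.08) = -0.029*o^5 + 2.9172*o^4 - 2.5664*o^3 - 10.3936*o^2 + 13.2524*o + 20.4816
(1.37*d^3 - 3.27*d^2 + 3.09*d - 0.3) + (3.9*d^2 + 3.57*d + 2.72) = 1.37*d^3 + 0.63*d^2 + 6.66*d + 2.42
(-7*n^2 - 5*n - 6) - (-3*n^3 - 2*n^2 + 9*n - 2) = 3*n^3 - 5*n^2 - 14*n - 4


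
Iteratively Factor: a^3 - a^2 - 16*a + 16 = (a - 1)*(a^2 - 16) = (a - 4)*(a - 1)*(a + 4)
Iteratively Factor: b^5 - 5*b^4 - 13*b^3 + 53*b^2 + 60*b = (b + 1)*(b^4 - 6*b^3 - 7*b^2 + 60*b) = (b - 5)*(b + 1)*(b^3 - b^2 - 12*b) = (b - 5)*(b + 1)*(b + 3)*(b^2 - 4*b) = b*(b - 5)*(b + 1)*(b + 3)*(b - 4)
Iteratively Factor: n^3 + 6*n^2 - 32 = (n + 4)*(n^2 + 2*n - 8) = (n + 4)^2*(n - 2)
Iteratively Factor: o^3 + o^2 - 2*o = (o - 1)*(o^2 + 2*o) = (o - 1)*(o + 2)*(o)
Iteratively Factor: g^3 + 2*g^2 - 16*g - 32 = (g + 2)*(g^2 - 16) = (g - 4)*(g + 2)*(g + 4)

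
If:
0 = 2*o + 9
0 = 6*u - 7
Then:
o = -9/2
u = 7/6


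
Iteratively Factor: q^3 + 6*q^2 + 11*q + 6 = (q + 1)*(q^2 + 5*q + 6) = (q + 1)*(q + 2)*(q + 3)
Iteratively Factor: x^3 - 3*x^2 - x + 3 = (x - 1)*(x^2 - 2*x - 3) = (x - 1)*(x + 1)*(x - 3)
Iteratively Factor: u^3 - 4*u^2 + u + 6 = (u - 2)*(u^2 - 2*u - 3) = (u - 2)*(u + 1)*(u - 3)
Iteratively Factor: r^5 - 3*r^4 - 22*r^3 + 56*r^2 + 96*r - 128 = (r + 4)*(r^4 - 7*r^3 + 6*r^2 + 32*r - 32) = (r - 4)*(r + 4)*(r^3 - 3*r^2 - 6*r + 8) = (r - 4)^2*(r + 4)*(r^2 + r - 2) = (r - 4)^2*(r - 1)*(r + 4)*(r + 2)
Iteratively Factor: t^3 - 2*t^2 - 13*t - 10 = (t + 2)*(t^2 - 4*t - 5) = (t + 1)*(t + 2)*(t - 5)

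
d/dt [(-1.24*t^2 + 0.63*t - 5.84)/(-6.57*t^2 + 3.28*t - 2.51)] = (0.0719000000000012*t^2 - 70.5128*t + 17.5739)/(43.1649*t^4 - 43.0992*t^3 + 43.7398*t^2 - 16.4656*t + 6.3001)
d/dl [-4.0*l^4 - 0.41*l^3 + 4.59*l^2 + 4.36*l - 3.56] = -16.0*l^3 - 1.23*l^2 + 9.18*l + 4.36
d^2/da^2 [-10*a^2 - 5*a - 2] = -20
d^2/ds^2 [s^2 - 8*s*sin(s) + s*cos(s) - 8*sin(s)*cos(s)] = 8*s*sin(s) - s*cos(s) - 2*sin(s) + 16*sin(2*s) - 16*cos(s) + 2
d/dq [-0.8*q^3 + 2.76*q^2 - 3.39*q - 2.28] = -2.4*q^2 + 5.52*q - 3.39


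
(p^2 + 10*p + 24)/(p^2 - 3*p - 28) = (p + 6)/(p - 7)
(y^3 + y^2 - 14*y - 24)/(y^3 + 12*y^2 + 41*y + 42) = (y - 4)/(y + 7)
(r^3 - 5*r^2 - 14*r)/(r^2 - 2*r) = (r^2 - 5*r - 14)/(r - 2)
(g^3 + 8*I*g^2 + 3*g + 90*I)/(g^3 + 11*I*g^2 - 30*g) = (g - 3*I)/g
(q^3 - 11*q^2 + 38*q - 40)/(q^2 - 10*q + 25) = (q^2 - 6*q + 8)/(q - 5)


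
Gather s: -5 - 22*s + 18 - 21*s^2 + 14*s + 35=-21*s^2 - 8*s + 48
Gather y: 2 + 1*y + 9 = y + 11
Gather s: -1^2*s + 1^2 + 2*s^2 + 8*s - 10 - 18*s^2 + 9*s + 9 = -16*s^2 + 16*s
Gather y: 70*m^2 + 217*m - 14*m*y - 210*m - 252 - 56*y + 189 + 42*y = 70*m^2 + 7*m + y*(-14*m - 14) - 63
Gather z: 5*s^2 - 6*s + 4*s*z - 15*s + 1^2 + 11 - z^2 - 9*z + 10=5*s^2 - 21*s - z^2 + z*(4*s - 9) + 22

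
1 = 1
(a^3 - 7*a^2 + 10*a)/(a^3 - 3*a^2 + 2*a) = (a - 5)/(a - 1)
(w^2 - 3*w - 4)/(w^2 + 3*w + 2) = (w - 4)/(w + 2)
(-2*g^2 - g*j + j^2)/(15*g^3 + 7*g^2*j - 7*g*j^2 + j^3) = (-2*g + j)/(15*g^2 - 8*g*j + j^2)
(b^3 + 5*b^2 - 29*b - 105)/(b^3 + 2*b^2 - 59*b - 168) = (b - 5)/(b - 8)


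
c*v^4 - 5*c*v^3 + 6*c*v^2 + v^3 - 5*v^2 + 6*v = v*(v - 3)*(v - 2)*(c*v + 1)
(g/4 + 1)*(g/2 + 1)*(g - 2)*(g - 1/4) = g^4/8 + 15*g^3/32 - 5*g^2/8 - 15*g/8 + 1/2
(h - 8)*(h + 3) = h^2 - 5*h - 24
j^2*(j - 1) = j^3 - j^2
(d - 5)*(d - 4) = d^2 - 9*d + 20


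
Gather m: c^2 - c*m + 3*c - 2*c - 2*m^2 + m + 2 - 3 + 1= c^2 + c - 2*m^2 + m*(1 - c)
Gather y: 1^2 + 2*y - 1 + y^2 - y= y^2 + y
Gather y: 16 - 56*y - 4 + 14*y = 12 - 42*y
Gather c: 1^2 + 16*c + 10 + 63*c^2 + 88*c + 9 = 63*c^2 + 104*c + 20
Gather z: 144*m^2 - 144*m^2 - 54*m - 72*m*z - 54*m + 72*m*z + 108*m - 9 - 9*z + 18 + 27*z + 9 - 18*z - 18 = 0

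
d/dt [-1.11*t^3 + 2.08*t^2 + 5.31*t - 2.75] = -3.33*t^2 + 4.16*t + 5.31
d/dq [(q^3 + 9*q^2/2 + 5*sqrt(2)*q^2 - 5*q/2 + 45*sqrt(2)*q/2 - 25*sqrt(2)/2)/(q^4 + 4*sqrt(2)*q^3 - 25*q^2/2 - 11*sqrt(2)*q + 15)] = (-4*q^6 - 40*sqrt(2)*q^5 - 36*q^5 - 342*sqrt(2)*q^4 - 180*q^4 - 1440*q^3 + 192*sqrt(2)*q^3 + 815*q^2 + 927*sqrt(2)*q^2 - 650*sqrt(2)*q + 540*q - 1250 + 1350*sqrt(2))/(4*q^8 + 32*sqrt(2)*q^7 + 28*q^6 - 488*sqrt(2)*q^5 + 41*q^4 + 1580*sqrt(2)*q^3 - 532*q^2 - 1320*sqrt(2)*q + 900)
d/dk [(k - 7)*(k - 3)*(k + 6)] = 3*k^2 - 8*k - 39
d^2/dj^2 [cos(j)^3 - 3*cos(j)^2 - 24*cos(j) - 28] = 93*cos(j)/4 + 6*cos(2*j) - 9*cos(3*j)/4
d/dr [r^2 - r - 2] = 2*r - 1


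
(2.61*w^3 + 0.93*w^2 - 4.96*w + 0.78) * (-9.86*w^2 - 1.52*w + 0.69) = -25.7346*w^5 - 13.137*w^4 + 49.2929*w^3 + 0.490100000000001*w^2 - 4.608*w + 0.5382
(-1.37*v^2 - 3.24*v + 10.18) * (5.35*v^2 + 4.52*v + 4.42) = -7.3295*v^4 - 23.5264*v^3 + 33.7628*v^2 + 31.6928*v + 44.9956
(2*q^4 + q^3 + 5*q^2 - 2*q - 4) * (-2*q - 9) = -4*q^5 - 20*q^4 - 19*q^3 - 41*q^2 + 26*q + 36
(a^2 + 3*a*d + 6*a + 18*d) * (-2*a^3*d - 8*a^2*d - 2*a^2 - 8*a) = -2*a^5*d - 6*a^4*d^2 - 20*a^4*d - 2*a^4 - 60*a^3*d^2 - 54*a^3*d - 20*a^3 - 144*a^2*d^2 - 60*a^2*d - 48*a^2 - 144*a*d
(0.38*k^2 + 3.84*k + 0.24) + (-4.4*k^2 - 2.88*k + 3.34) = -4.02*k^2 + 0.96*k + 3.58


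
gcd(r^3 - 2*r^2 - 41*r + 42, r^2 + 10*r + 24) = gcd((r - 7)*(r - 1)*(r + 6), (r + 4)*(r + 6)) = r + 6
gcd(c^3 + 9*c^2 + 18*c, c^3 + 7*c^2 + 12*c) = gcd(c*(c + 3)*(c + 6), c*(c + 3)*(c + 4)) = c^2 + 3*c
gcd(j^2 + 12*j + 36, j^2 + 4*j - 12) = j + 6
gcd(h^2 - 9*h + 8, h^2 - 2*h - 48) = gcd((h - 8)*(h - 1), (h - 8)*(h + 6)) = h - 8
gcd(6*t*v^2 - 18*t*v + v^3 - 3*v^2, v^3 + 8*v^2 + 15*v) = v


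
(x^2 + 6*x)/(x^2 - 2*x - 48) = x/(x - 8)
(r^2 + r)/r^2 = (r + 1)/r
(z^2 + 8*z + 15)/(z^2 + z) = (z^2 + 8*z + 15)/(z*(z + 1))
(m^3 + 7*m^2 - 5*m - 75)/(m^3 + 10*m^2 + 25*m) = (m - 3)/m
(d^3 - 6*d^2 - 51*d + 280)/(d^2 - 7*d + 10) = (d^2 - d - 56)/(d - 2)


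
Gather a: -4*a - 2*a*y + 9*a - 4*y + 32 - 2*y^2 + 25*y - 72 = a*(5 - 2*y) - 2*y^2 + 21*y - 40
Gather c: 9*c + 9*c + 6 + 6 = 18*c + 12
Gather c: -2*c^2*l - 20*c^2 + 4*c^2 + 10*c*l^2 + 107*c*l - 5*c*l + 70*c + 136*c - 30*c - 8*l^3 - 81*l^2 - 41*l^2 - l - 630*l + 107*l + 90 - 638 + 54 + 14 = c^2*(-2*l - 16) + c*(10*l^2 + 102*l + 176) - 8*l^3 - 122*l^2 - 524*l - 480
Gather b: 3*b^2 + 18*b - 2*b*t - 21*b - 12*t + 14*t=3*b^2 + b*(-2*t - 3) + 2*t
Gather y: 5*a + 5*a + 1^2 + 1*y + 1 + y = 10*a + 2*y + 2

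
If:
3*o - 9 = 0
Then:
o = 3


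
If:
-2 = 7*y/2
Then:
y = -4/7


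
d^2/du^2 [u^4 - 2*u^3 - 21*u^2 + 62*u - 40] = 12*u^2 - 12*u - 42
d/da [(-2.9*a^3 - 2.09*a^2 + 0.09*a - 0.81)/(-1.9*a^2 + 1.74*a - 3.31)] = (5.51*a^4 - 10.092*a^3 + 25.3314*a^2 + 10.7578*a + 1.1115)/(3.61*a^4 - 6.612*a^3 + 15.6056*a^2 - 11.5188*a + 10.9561)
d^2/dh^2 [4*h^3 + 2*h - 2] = 24*h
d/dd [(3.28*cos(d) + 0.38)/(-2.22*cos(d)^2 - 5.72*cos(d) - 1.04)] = (-7.2816*cos(d)^2 - 1.6872*cos(d) + 1.2376)*sin(d)/(4.9284*cos(d)^4 + 25.3968*cos(d)^3 + 37.336*cos(d)^2 + 11.8976*cos(d) + 1.0816)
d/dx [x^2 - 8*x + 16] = 2*x - 8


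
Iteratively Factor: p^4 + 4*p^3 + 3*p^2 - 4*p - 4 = (p + 1)*(p^3 + 3*p^2 - 4) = (p - 1)*(p + 1)*(p^2 + 4*p + 4) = (p - 1)*(p + 1)*(p + 2)*(p + 2)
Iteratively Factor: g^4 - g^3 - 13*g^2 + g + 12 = (g - 1)*(g^3 - 13*g - 12) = (g - 1)*(g + 1)*(g^2 - g - 12) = (g - 1)*(g + 1)*(g + 3)*(g - 4)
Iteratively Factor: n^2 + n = (n + 1)*(n)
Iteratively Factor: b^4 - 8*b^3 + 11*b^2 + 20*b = (b - 4)*(b^3 - 4*b^2 - 5*b) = (b - 4)*(b + 1)*(b^2 - 5*b) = (b - 5)*(b - 4)*(b + 1)*(b)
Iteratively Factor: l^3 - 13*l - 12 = (l + 3)*(l^2 - 3*l - 4) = (l - 4)*(l + 3)*(l + 1)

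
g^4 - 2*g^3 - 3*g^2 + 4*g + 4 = (g - 2)^2*(g + 1)^2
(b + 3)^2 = b^2 + 6*b + 9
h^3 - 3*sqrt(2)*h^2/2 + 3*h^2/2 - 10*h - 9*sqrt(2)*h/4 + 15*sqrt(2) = (h - 5/2)*(h + 4)*(h - 3*sqrt(2)/2)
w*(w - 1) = w^2 - w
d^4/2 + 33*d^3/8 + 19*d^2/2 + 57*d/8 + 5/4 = (d/2 + 1)*(d + 1/4)*(d + 1)*(d + 5)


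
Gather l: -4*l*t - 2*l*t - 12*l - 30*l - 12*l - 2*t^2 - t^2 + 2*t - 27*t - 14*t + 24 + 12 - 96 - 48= l*(-6*t - 54) - 3*t^2 - 39*t - 108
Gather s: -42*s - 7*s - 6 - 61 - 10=-49*s - 77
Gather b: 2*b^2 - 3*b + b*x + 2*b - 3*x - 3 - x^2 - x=2*b^2 + b*(x - 1) - x^2 - 4*x - 3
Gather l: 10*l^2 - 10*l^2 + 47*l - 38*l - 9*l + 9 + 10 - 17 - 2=0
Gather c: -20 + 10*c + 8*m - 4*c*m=c*(10 - 4*m) + 8*m - 20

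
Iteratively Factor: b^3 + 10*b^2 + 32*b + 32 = (b + 4)*(b^2 + 6*b + 8) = (b + 2)*(b + 4)*(b + 4)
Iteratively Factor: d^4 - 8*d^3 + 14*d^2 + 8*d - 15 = (d - 5)*(d^3 - 3*d^2 - d + 3) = (d - 5)*(d - 3)*(d^2 - 1) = (d - 5)*(d - 3)*(d + 1)*(d - 1)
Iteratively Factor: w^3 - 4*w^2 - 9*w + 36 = (w + 3)*(w^2 - 7*w + 12) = (w - 3)*(w + 3)*(w - 4)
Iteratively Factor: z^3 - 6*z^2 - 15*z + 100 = (z - 5)*(z^2 - z - 20) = (z - 5)^2*(z + 4)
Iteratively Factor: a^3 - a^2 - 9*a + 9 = (a - 1)*(a^2 - 9) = (a - 3)*(a - 1)*(a + 3)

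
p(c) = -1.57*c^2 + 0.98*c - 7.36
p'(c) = 0.98 - 3.14*c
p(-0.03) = -7.39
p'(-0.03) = 1.07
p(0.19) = -7.23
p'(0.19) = 0.38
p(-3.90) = -35.06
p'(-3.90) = 13.23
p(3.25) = -20.76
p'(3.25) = -9.22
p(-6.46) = -79.21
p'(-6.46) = 21.26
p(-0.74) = -8.94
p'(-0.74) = 3.30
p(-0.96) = -9.75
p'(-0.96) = 3.99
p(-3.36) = -28.38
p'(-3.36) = 11.53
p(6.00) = -58.00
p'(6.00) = -17.86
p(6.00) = -58.00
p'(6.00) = -17.86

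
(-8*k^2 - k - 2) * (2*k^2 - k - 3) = -16*k^4 + 6*k^3 + 21*k^2 + 5*k + 6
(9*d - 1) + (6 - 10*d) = 5 - d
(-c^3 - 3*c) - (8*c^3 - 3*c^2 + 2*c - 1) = -9*c^3 + 3*c^2 - 5*c + 1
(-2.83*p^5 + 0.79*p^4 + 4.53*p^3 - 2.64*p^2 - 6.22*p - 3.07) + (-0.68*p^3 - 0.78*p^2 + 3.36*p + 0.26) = -2.83*p^5 + 0.79*p^4 + 3.85*p^3 - 3.42*p^2 - 2.86*p - 2.81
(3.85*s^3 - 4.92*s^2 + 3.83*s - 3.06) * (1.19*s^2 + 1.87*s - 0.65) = 4.5815*s^5 + 1.3447*s^4 - 7.1452*s^3 + 6.7187*s^2 - 8.2117*s + 1.989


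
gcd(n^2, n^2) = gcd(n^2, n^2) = n^2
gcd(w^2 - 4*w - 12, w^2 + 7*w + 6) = 1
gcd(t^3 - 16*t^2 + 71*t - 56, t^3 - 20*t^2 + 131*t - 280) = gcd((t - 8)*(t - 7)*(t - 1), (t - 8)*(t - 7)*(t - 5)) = t^2 - 15*t + 56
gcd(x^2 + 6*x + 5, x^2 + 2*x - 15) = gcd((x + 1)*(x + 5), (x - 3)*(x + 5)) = x + 5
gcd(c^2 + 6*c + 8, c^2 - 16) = c + 4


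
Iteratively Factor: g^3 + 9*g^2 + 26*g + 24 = (g + 4)*(g^2 + 5*g + 6) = (g + 2)*(g + 4)*(g + 3)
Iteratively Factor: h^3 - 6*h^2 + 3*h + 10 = (h - 5)*(h^2 - h - 2) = (h - 5)*(h - 2)*(h + 1)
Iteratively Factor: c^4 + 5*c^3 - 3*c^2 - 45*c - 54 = (c + 3)*(c^3 + 2*c^2 - 9*c - 18) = (c + 3)^2*(c^2 - c - 6) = (c + 2)*(c + 3)^2*(c - 3)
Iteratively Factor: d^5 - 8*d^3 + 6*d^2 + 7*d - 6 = (d + 3)*(d^4 - 3*d^3 + d^2 + 3*d - 2) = (d - 1)*(d + 3)*(d^3 - 2*d^2 - d + 2) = (d - 1)*(d + 1)*(d + 3)*(d^2 - 3*d + 2) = (d - 1)^2*(d + 1)*(d + 3)*(d - 2)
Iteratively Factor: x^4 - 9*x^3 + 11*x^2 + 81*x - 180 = (x - 3)*(x^3 - 6*x^2 - 7*x + 60) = (x - 5)*(x - 3)*(x^2 - x - 12) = (x - 5)*(x - 3)*(x + 3)*(x - 4)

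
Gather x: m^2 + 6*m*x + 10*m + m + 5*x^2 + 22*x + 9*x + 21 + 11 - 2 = m^2 + 11*m + 5*x^2 + x*(6*m + 31) + 30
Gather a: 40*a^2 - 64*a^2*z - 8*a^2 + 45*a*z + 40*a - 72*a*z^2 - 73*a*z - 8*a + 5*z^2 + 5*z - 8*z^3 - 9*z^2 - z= a^2*(32 - 64*z) + a*(-72*z^2 - 28*z + 32) - 8*z^3 - 4*z^2 + 4*z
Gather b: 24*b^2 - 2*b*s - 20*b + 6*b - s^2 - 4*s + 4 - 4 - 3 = 24*b^2 + b*(-2*s - 14) - s^2 - 4*s - 3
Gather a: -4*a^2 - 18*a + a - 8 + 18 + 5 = -4*a^2 - 17*a + 15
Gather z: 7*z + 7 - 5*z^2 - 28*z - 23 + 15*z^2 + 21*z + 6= 10*z^2 - 10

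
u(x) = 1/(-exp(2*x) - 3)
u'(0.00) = 0.12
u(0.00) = -0.25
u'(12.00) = 0.00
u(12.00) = 0.00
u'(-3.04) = 0.00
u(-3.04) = -0.33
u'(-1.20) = 0.02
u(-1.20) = -0.32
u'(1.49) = 0.08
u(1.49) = -0.04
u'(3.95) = 0.00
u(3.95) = -0.00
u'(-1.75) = 0.01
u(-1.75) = -0.33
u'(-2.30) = 0.00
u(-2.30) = -0.33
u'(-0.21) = 0.10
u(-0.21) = -0.27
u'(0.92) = 0.15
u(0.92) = -0.11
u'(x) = 2*exp(2*x)/(-exp(2*x) - 3)^2 = 2*exp(2*x)/(exp(2*x) + 3)^2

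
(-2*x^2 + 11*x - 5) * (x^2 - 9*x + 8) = -2*x^4 + 29*x^3 - 120*x^2 + 133*x - 40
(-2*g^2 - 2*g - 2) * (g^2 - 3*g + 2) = -2*g^4 + 4*g^3 + 2*g - 4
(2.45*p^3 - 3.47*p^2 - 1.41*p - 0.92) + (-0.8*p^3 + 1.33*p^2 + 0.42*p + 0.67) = 1.65*p^3 - 2.14*p^2 - 0.99*p - 0.25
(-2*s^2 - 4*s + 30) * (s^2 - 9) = -2*s^4 - 4*s^3 + 48*s^2 + 36*s - 270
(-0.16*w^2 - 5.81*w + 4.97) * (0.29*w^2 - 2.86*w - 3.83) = -0.0464*w^4 - 1.2273*w^3 + 18.6707*w^2 + 8.0381*w - 19.0351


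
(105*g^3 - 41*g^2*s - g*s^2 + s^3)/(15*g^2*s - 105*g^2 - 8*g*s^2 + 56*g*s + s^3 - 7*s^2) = (7*g + s)/(s - 7)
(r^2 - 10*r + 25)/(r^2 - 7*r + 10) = (r - 5)/(r - 2)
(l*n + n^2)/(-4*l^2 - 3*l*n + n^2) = -n/(4*l - n)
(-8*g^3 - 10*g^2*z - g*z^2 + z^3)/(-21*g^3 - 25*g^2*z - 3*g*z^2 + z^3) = (-8*g^2 - 2*g*z + z^2)/(-21*g^2 - 4*g*z + z^2)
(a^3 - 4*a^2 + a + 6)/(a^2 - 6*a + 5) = (a^3 - 4*a^2 + a + 6)/(a^2 - 6*a + 5)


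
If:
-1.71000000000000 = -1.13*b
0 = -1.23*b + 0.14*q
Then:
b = 1.51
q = 13.30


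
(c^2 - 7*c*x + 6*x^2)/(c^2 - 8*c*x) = (c^2 - 7*c*x + 6*x^2)/(c*(c - 8*x))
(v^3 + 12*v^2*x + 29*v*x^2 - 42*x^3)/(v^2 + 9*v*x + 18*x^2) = (v^2 + 6*v*x - 7*x^2)/(v + 3*x)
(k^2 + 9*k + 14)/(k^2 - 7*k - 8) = (k^2 + 9*k + 14)/(k^2 - 7*k - 8)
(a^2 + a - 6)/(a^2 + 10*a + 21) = (a - 2)/(a + 7)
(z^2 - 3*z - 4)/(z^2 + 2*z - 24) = (z + 1)/(z + 6)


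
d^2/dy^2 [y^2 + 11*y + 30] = 2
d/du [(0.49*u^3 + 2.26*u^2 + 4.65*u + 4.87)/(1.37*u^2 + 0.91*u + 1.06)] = (0.6713*u^4 + 0.8918*u^3 - 2.7557*u^2 - 8.5526*u + 0.4973)/(1.8769*u^4 + 2.4934*u^3 + 3.7325*u^2 + 1.9292*u + 1.1236)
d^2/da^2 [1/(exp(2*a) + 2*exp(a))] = 2*(4*(exp(a) + 1)^2 - (exp(a) + 2)*(2*exp(a) + 1))*exp(-a)/(exp(a) + 2)^3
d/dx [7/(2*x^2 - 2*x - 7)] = 14*(1 - 2*x)/(-2*x^2 + 2*x + 7)^2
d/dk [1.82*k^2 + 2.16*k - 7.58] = 3.64*k + 2.16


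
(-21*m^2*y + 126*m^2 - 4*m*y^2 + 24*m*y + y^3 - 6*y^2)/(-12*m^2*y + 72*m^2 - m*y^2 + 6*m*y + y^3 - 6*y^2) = (-7*m + y)/(-4*m + y)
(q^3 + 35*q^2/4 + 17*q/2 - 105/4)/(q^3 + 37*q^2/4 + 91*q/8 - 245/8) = 2*(q + 3)/(2*q + 7)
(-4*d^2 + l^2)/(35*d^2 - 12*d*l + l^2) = (-4*d^2 + l^2)/(35*d^2 - 12*d*l + l^2)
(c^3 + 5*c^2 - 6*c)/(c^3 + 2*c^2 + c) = (c^2 + 5*c - 6)/(c^2 + 2*c + 1)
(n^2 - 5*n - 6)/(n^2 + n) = (n - 6)/n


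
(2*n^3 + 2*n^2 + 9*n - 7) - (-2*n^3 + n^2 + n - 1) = 4*n^3 + n^2 + 8*n - 6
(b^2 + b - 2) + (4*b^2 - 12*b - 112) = 5*b^2 - 11*b - 114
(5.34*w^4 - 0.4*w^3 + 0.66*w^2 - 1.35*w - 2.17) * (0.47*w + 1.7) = 2.5098*w^5 + 8.89*w^4 - 0.3698*w^3 + 0.4875*w^2 - 3.3149*w - 3.689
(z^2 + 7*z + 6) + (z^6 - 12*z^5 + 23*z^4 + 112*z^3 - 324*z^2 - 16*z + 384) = z^6 - 12*z^5 + 23*z^4 + 112*z^3 - 323*z^2 - 9*z + 390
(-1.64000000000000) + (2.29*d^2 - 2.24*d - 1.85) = 2.29*d^2 - 2.24*d - 3.49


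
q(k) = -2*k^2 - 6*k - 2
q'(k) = -4*k - 6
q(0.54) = -5.82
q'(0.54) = -8.16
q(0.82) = -8.26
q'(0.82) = -9.28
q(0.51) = -5.58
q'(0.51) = -8.04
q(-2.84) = -1.09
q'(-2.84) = 5.36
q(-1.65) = 2.46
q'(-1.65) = 0.60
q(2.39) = -27.76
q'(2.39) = -15.56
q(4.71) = -74.63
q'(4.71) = -24.84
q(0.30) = -3.98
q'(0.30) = -7.20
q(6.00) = -110.00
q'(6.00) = -30.00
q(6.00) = -110.00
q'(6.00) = -30.00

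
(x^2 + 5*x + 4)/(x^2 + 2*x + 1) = (x + 4)/(x + 1)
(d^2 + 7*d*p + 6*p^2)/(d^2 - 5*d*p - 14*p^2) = (-d^2 - 7*d*p - 6*p^2)/(-d^2 + 5*d*p + 14*p^2)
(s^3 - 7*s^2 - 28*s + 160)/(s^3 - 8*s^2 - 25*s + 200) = (s - 4)/(s - 5)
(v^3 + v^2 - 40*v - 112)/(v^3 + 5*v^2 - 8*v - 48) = (v - 7)/(v - 3)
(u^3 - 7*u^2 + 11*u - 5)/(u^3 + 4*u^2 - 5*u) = (u^2 - 6*u + 5)/(u*(u + 5))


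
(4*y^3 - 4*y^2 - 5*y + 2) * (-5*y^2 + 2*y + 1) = -20*y^5 + 28*y^4 + 21*y^3 - 24*y^2 - y + 2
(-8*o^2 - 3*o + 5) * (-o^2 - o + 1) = 8*o^4 + 11*o^3 - 10*o^2 - 8*o + 5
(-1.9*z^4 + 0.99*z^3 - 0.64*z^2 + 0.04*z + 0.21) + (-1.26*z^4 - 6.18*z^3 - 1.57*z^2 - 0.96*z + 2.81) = -3.16*z^4 - 5.19*z^3 - 2.21*z^2 - 0.92*z + 3.02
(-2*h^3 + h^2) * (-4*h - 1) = 8*h^4 - 2*h^3 - h^2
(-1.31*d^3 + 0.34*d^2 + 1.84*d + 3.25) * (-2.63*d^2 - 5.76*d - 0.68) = 3.4453*d^5 + 6.6514*d^4 - 5.9068*d^3 - 19.3771*d^2 - 19.9712*d - 2.21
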